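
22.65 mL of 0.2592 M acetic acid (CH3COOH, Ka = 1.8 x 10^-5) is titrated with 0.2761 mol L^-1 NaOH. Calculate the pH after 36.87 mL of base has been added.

12.86

n(acid) = 0.2592 x 0.02265 = 0.005871 mol; n(NaOH) added = 0.2761 x 0.03687 = 0.01018 mol.
Base is in excess by 0.01018 - 0.005871 = 0.004309 mol in a total volume of 0.05952 L.
[OH^-] = 0.004309/0.05952 = 0.07239 M, so pOH = 1.14 and pH = 14.00 - 1.14 = 12.86.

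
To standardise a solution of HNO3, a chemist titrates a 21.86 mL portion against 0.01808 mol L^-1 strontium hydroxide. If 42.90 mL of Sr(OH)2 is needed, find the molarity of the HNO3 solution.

n(Sr(OH)2) delivered = 0.01808 x 0.04290 = 0.0007756 mol.
The reaction is 2 HNO3 + 1 Sr(OH)2, so n(HNO3) = 0.0007756 x 2/1 = 0.001551 mol.
[HNO3] = 0.001551 mol / 0.02186 L = 0.0710 M.

0.0710 M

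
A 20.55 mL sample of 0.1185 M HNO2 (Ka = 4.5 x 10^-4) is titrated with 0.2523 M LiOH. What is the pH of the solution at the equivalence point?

8.13

n(HNO2) = 0.1185 x 0.02055 = 0.002435 mol; V(LiOH) at equivalence = 0.002435/0.2523 = 0.009652 L.
At equivalence all the acid is converted to NO2-; total volume = 0.02055 + 0.009652 = 0.03020 L, so [NO2-] = 0.002435/0.03020 = 0.08063 M.
Kb = Kw/Ka = 1.0e-14 / 4.5 x 10^-4 = 2.22e-11.
[OH^-] = sqrt(Kb x [NO2-]) = sqrt(2.22e-11 x 0.08063) = 1.34e-6 M.
pOH = 5.87, so pH = 14.00 - 5.87 = 8.13.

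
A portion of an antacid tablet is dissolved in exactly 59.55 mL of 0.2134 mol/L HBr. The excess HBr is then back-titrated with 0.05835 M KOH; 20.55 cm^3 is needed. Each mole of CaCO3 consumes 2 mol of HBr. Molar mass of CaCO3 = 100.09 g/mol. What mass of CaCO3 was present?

Total n(HBr) added = 0.2134 x 0.05955 = 0.01271 mol.
n(KOH) used = 0.05835 x 0.02055 = 0.001199 mol, which equals the excess n(HBr).
So n(HBr) consumed by the sample = 0.01271 - 0.001199 = 0.01151 mol.
n(CaCO3) = 0.01151 / 2 = 0.005754 mol.
mass = 0.005754 mol x 100.09 g/mol = 0.576 g.

0.576 g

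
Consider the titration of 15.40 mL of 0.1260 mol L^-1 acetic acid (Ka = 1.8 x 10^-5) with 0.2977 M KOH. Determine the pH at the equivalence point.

n(CH3COOH) = 0.1260 x 0.01540 = 0.001940 mol; V(KOH) at equivalence = 0.001940/0.2977 = 0.006518 L.
At equivalence all the acid is converted to CH3COO-; total volume = 0.01540 + 0.006518 = 0.02192 L, so [CH3COO-] = 0.001940/0.02192 = 0.08853 M.
Kb = Kw/Ka = 1.0e-14 / 1.8 x 10^-5 = 5.56e-10.
[OH^-] = sqrt(Kb x [CH3COO-]) = sqrt(5.56e-10 x 0.08853) = 7.01e-6 M.
pOH = 5.15, so pH = 14.00 - 5.15 = 8.85.

8.85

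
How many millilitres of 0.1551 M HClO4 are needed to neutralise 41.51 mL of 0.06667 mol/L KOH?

n(KOH) = 0.06667 mol/L x 0.04151 L = 0.002767 mol.
At equivalence n(HClO4) = n(KOH) = 0.002767 mol.
V(HClO4) = 0.002767 / 0.1551 = 0.01784 L = 17.8 mL.

17.8 mL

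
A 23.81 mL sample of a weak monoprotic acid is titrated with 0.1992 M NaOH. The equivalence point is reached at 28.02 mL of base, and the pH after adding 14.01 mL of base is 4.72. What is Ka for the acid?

1.9 x 10^-5

14.01 mL is half of the equivalence volume, so this is the half-equivalence point where [HA] = [A^-].
At half-equivalence pH = pKa, so pKa = 4.72.
Ka = 10^(-4.72) = 1.9 x 10^-5.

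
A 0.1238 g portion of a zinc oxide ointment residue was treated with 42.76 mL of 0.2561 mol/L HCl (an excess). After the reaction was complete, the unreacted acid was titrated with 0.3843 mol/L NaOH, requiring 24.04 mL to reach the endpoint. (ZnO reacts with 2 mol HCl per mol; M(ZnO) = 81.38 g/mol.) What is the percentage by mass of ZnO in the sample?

56.3%

Total n(HCl) added = 0.2561 x 0.04276 = 0.01095 mol.
n(NaOH) used = 0.3843 x 0.02404 = 0.009239 mol, which equals the excess n(HCl).
So n(HCl) consumed by the sample = 0.01095 - 0.009239 = 0.001712 mol.
n(ZnO) = 0.001712 / 2 = 0.0008561 mol.
mass ZnO = 0.0008561 x 81.38 = 0.06967 g, so %ZnO = 0.06967/0.1238 x 100 = 56.3%.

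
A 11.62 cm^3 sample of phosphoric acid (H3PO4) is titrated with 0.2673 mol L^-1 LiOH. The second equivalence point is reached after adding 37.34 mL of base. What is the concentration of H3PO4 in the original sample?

n(LiOH) = 0.2673 x 0.03734 = 0.009981 mol.
At the second equivalence point, 2 mol OH^- react per mol H3PO4, so n(H3PO4) = 0.009981 / 2 = 0.004990 mol.
[H3PO4] = 0.004990 / 0.01162 L = 0.429 M.

0.429 M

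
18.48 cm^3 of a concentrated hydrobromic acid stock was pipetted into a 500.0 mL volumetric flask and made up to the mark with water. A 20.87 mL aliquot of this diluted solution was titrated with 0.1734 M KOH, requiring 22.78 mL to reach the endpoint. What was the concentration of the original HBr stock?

n(KOH) = 0.1734 x 0.02278 = 0.003950 mol.
n(HBr) in the aliquot = 0.003950 mol.
[diluted HBr] = 0.003950 / 0.02087 = 0.1893 M.
Dilution factor = 500.0/18.48 = 27.06, so [stock] = 0.1893 x 27.06 = 5.12 M.

5.12 M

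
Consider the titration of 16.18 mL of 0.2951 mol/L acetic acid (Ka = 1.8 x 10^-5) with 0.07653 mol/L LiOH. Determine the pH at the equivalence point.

8.76

n(CH3COOH) = 0.2951 x 0.01618 = 0.004775 mol; V(LiOH) at equivalence = 0.004775/0.07653 = 0.06239 L.
At equivalence all the acid is converted to CH3COO-; total volume = 0.01618 + 0.06239 = 0.07857 L, so [CH3COO-] = 0.004775/0.07857 = 0.06077 M.
Kb = Kw/Ka = 1.0e-14 / 1.8 x 10^-5 = 5.56e-10.
[OH^-] = sqrt(Kb x [CH3COO-]) = sqrt(5.56e-10 x 0.06077) = 5.81e-6 M.
pOH = 5.24, so pH = 14.00 - 5.24 = 8.76.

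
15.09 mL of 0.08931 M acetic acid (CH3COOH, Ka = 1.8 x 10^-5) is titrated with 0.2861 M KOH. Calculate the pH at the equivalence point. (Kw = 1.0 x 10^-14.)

8.79

n(CH3COOH) = 0.08931 x 0.01509 = 0.001348 mol; V(KOH) at equivalence = 0.001348/0.2861 = 0.004711 L.
At equivalence all the acid is converted to CH3COO-; total volume = 0.01509 + 0.004711 = 0.01980 L, so [CH3COO-] = 0.001348/0.01980 = 0.06806 M.
Kb = Kw/Ka = 1.0e-14 / 1.8 x 10^-5 = 5.56e-10.
[OH^-] = sqrt(Kb x [CH3COO-]) = sqrt(5.56e-10 x 0.06806) = 6.15e-6 M.
pOH = 5.21, so pH = 14.00 - 5.21 = 8.79.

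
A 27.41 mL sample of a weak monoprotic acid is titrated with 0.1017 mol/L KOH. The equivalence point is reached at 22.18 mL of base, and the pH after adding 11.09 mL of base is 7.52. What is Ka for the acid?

3.0 x 10^-8

11.09 mL is half of the equivalence volume, so this is the half-equivalence point where [HA] = [A^-].
At half-equivalence pH = pKa, so pKa = 7.52.
Ka = 10^(-7.52) = 3.0 x 10^-8.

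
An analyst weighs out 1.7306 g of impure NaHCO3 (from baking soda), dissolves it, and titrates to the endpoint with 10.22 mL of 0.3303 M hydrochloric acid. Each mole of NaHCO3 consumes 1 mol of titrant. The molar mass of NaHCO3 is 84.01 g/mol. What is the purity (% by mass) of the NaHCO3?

n(HCl) = 0.3303 x 0.01022 = 0.003376 mol.
n(NaHCO3) = 0.003376 / 1 = 0.003376 mol.
mass of NaHCO3 = 0.003376 x 84.01 = 0.2836 g.
% purity = 0.2836 / 1.7306 x 100 = 16.4%.

16.4%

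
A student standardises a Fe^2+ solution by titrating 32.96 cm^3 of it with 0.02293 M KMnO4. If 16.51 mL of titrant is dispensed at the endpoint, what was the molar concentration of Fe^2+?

n(KMnO4) = 0.02293 x 0.01651 = 0.0003786 mol.
From the balanced equation, 1 mol KMnO4 reacts with 5 mol Fe^2+, so n(Fe^2+) = 0.0003786 x 5/1 = 0.001893 mol.
[Fe^2+] = 0.001893 / 0.03296 L = 0.0574 M.

0.0574 M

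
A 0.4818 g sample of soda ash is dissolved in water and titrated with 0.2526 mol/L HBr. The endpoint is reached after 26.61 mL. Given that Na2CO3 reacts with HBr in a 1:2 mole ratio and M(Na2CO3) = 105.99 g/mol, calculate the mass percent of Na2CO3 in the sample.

n(HBr) = 0.2526 x 0.02661 = 0.006722 mol.
n(Na2CO3) = 0.006722 / 2 = 0.003361 mol.
mass of Na2CO3 = 0.003361 x 105.99 = 0.3562 g.
% purity = 0.3562 / 0.4818 x 100 = 73.9%.

73.9%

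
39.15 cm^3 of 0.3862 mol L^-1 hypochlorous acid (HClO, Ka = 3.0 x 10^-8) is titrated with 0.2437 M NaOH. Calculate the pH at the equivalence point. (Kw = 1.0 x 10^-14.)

10.35

n(HClO) = 0.3862 x 0.03915 = 0.01512 mol; V(NaOH) at equivalence = 0.01512/0.2437 = 0.06204 L.
At equivalence all the acid is converted to ClO-; total volume = 0.03915 + 0.06204 = 0.1012 L, so [ClO-] = 0.01512/0.1012 = 0.1494 M.
Kb = Kw/Ka = 1.0e-14 / 3.0 x 10^-8 = 3.33e-7.
[OH^-] = sqrt(Kb x [ClO-]) = sqrt(3.33e-7 x 0.1494) = 0.000223 M.
pOH = 3.65, so pH = 14.00 - 3.65 = 10.35.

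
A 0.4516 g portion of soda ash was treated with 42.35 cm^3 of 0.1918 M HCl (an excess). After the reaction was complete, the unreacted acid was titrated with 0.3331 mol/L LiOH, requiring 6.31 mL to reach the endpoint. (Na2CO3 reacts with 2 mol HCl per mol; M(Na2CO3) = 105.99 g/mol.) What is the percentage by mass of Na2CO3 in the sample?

Total n(HCl) added = 0.1918 x 0.04235 = 0.008123 mol.
n(LiOH) used = 0.3331 x 0.006310 = 0.002102 mol, which equals the excess n(HCl).
So n(HCl) consumed by the sample = 0.008123 - 0.002102 = 0.006021 mol.
n(Na2CO3) = 0.006021 / 2 = 0.003010 mol.
mass Na2CO3 = 0.003010 x 105.99 = 0.3191 g, so %Na2CO3 = 0.3191/0.4516 x 100 = 70.7%.

70.7%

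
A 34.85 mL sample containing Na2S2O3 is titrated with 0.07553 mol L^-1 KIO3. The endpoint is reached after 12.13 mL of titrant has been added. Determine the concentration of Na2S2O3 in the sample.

0.158 M

n(KIO3) = 0.07553 x 0.01213 = 0.0009162 mol.
From the balanced equation, 1 mol KIO3 reacts with 6 mol Na2S2O3, so n(Na2S2O3) = 0.0009162 x 6/1 = 0.005497 mol.
[Na2S2O3] = 0.005497 / 0.03485 L = 0.158 M.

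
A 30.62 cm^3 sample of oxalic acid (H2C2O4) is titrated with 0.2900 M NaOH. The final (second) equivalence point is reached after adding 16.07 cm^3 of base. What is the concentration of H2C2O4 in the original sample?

n(NaOH) = 0.2900 x 0.01607 = 0.004660 mol.
At the final (second) equivalence point, 2 mol OH^- react per mol H2C2O4, so n(H2C2O4) = 0.004660 / 2 = 0.002330 mol.
[H2C2O4] = 0.002330 / 0.03062 L = 0.0761 M.

0.0761 M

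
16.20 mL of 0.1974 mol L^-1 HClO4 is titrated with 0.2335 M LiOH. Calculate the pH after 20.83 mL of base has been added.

12.65

n(acid) = 0.1974 x 0.01620 = 0.003198 mol; n(LiOH) added = 0.2335 x 0.02083 = 0.004864 mol.
Base is in excess by 0.004864 - 0.003198 = 0.001666 mol in a total volume of 0.03703 L.
[OH^-] = 0.001666/0.03703 = 0.04499 M, so pOH = 1.35 and pH = 14.00 - 1.35 = 12.65.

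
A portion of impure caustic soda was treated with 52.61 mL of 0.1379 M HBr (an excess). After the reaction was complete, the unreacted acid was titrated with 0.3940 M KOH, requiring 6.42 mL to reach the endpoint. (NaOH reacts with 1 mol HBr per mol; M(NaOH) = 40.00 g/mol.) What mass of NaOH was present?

Total n(HBr) added = 0.1379 x 0.05261 = 0.007255 mol.
n(KOH) used = 0.3940 x 0.006420 = 0.002529 mol, which equals the excess n(HBr).
So n(HBr) consumed by the sample = 0.007255 - 0.002529 = 0.004725 mol.
n(NaOH) = 0.004725 / 1 = 0.004725 mol.
mass = 0.004725 mol x 40.00 g/mol = 0.189 g.

0.189 g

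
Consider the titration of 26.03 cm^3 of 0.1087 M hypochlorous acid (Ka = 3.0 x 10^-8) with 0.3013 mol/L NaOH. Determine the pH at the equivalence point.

n(HClO) = 0.1087 x 0.02603 = 0.002829 mol; V(NaOH) at equivalence = 0.002829/0.3013 = 0.009391 L.
At equivalence all the acid is converted to ClO-; total volume = 0.02603 + 0.009391 = 0.03542 L, so [ClO-] = 0.002829/0.03542 = 0.07988 M.
Kb = Kw/Ka = 1.0e-14 / 3.0 x 10^-8 = 3.33e-7.
[OH^-] = sqrt(Kb x [ClO-]) = sqrt(3.33e-7 x 0.07988) = 0.000163 M.
pOH = 3.79, so pH = 14.00 - 3.79 = 10.21.

10.21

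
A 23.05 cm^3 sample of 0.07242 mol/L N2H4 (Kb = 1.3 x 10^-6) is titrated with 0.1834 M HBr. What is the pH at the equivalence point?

4.70

n(N2H4) = 0.07242 x 0.02305 = 0.001669 mol; V(HBr) at equivalence = 0.001669/0.1834 = 0.009102 L.
At equivalence the base is fully converted to N2H5+; total volume = 0.03215 L, so [N2H5+] = 0.001669/0.03215 = 0.05192 M.
Ka(N2H5+) = Kw/Kb = 1.0e-14 / 1.3 x 10^-6 = 7.69e-9.
[H^+] = sqrt(Ka x [N2H5+]) = sqrt(7.69e-9 x 0.05192) = 2.00e-5 M.
pH = -log(2.00e-5) = 4.70.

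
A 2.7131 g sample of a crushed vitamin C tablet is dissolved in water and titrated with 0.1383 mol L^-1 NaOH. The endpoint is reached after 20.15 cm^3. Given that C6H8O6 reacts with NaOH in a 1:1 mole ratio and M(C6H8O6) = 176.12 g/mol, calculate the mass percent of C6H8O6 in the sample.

18.1%

n(NaOH) = 0.1383 x 0.02015 = 0.002787 mol.
n(C6H8O6) = 0.002787 / 1 = 0.002787 mol.
mass of C6H8O6 = 0.002787 x 176.12 = 0.4908 g.
% purity = 0.4908 / 2.7131 x 100 = 18.1%.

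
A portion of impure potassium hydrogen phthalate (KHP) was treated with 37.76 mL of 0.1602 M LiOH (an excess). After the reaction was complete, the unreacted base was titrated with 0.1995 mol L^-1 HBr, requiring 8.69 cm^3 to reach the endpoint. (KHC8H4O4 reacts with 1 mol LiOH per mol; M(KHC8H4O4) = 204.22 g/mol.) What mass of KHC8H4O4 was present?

Total n(LiOH) added = 0.1602 x 0.03776 = 0.006049 mol.
n(HBr) used = 0.1995 x 0.008690 = 0.001734 mol, which equals the excess n(LiOH).
So n(LiOH) consumed by the sample = 0.006049 - 0.001734 = 0.004315 mol.
n(KHC8H4O4) = 0.004315 / 1 = 0.004315 mol.
mass = 0.004315 mol x 204.22 g/mol = 0.881 g.

0.881 g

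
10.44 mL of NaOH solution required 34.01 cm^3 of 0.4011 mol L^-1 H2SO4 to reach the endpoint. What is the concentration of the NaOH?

2.61 M

n(H2SO4) delivered = 0.4011 x 0.03401 = 0.01364 mol.
The reaction is 2 NaOH + 1 H2SO4, so n(NaOH) = 0.01364 x 2/1 = 0.02728 mol.
[NaOH] = 0.02728 mol / 0.01044 L = 2.61 M.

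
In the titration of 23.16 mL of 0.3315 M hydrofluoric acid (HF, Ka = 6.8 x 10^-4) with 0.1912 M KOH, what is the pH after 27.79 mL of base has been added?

3.52

Initial n(HF) = 0.3315 x 0.02316 = 0.007678 mol.
n(KOH) added = 0.1912 x 0.02779 = 0.005313 mol, converting that many moles of HF to F-.
Remaining n(HF) = 0.002364 mol; n(F-) = 0.005313 mol.
By Henderson-Hasselbalch, pH = pKa + log([A^-]/[HA]) = 3.17 + log(0.005313/0.002364) = 3.17 + (+0.35) = 3.52.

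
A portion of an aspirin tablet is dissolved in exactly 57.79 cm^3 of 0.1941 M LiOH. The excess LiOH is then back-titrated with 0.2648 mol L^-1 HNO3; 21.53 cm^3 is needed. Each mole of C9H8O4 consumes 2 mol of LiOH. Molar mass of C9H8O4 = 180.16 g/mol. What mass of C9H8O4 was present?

0.497 g

Total n(LiOH) added = 0.1941 x 0.05779 = 0.01122 mol.
n(HNO3) used = 0.2648 x 0.02153 = 0.005701 mol, which equals the excess n(LiOH).
So n(LiOH) consumed by the sample = 0.01122 - 0.005701 = 0.005516 mol.
n(C9H8O4) = 0.005516 / 2 = 0.002758 mol.
mass = 0.002758 mol x 180.16 g/mol = 0.497 g.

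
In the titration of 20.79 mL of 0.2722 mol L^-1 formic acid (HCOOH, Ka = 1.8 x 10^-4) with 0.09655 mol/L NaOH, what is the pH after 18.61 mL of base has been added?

3.41

Initial n(HCOOH) = 0.2722 x 0.02079 = 0.005659 mol.
n(NaOH) added = 0.09655 x 0.01861 = 0.001797 mol, converting that many moles of HCOOH to HCOO-.
Remaining n(HCOOH) = 0.003862 mol; n(HCOO-) = 0.001797 mol.
By Henderson-Hasselbalch, pH = pKa + log([A^-]/[HA]) = 3.74 + log(0.001797/0.003862) = 3.74 + (-0.33) = 3.41.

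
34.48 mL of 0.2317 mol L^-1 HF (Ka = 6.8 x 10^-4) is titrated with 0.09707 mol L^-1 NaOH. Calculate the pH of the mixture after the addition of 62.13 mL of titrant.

3.66

Initial n(HF) = 0.2317 x 0.03448 = 0.007989 mol.
n(NaOH) added = 0.09707 x 0.06213 = 0.006031 mol, converting that many moles of HF to F-.
Remaining n(HF) = 0.001958 mol; n(F-) = 0.006031 mol.
By Henderson-Hasselbalch, pH = pKa + log([A^-]/[HA]) = 3.17 + log(0.006031/0.001958) = 3.17 + (+0.49) = 3.66.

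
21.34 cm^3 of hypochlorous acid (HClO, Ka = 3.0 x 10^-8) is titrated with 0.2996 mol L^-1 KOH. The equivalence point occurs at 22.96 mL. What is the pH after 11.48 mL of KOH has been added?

7.52

11.48 mL is exactly half the equivalence volume (22.96/2), i.e. the half-equivalence point.
There, n(HA) = n(A^-), so pH = pKa = -log(3.0 x 10^-8) = 7.52.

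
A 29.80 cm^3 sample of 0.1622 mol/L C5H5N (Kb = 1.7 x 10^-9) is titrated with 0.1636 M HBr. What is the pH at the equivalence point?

n(C5H5N) = 0.1622 x 0.02980 = 0.004834 mol; V(HBr) at equivalence = 0.004834/0.1636 = 0.02954 L.
At equivalence the base is fully converted to C5H5NH+; total volume = 0.05934 L, so [C5H5NH+] = 0.004834/0.05934 = 0.08145 M.
Ka(C5H5NH+) = Kw/Kb = 1.0e-14 / 1.7 x 10^-9 = 5.88e-6.
[H^+] = sqrt(Ka x [C5H5NH+]) = sqrt(5.88e-6 x 0.08145) = 0.000692 M.
pH = -log(0.000692) = 3.16.

3.16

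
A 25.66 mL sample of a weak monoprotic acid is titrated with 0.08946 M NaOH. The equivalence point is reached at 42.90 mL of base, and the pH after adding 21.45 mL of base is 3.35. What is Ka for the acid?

4.5 x 10^-4

21.45 mL is half of the equivalence volume, so this is the half-equivalence point where [HA] = [A^-].
At half-equivalence pH = pKa, so pKa = 3.35.
Ka = 10^(-3.35) = 4.5 x 10^-4.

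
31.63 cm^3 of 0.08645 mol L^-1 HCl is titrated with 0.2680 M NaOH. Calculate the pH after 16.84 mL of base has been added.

n(acid) = 0.08645 x 0.03163 = 0.002734 mol; n(NaOH) added = 0.2680 x 0.01684 = 0.004513 mol.
Base is in excess by 0.004513 - 0.002734 = 0.001779 mol in a total volume of 0.04847 L.
[OH^-] = 0.001779/0.04847 = 0.03670 M, so pOH = 1.44 and pH = 14.00 - 1.44 = 12.56.

12.56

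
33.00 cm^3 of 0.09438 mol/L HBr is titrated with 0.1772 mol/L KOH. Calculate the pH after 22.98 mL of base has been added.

n(acid) = 0.09438 x 0.03300 = 0.003115 mol; n(KOH) added = 0.1772 x 0.02298 = 0.004072 mol.
Base is in excess by 0.004072 - 0.003115 = 0.0009575 mol in a total volume of 0.05598 L.
[OH^-] = 0.0009575/0.05598 = 0.01710 M, so pOH = 1.77 and pH = 14.00 - 1.77 = 12.23.

12.23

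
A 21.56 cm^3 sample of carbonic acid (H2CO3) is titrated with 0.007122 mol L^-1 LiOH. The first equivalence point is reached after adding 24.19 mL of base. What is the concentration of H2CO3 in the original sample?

0.00799 M

n(LiOH) = 0.007122 x 0.02419 = 0.0001723 mol.
At the first equivalence point, 1 mol OH^- react per mol H2CO3, so n(H2CO3) = 0.0001723 / 1 = 0.0001723 mol.
[H2CO3] = 0.0001723 / 0.02156 L = 0.00799 M.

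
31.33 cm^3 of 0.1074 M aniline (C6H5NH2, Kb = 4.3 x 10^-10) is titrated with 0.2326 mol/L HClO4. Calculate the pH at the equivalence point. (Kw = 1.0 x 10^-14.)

n(C6H5NH2) = 0.1074 x 0.03133 = 0.003365 mol; V(HClO4) at equivalence = 0.003365/0.2326 = 0.01447 L.
At equivalence the base is fully converted to C6H5NH3+; total volume = 0.04580 L, so [C6H5NH3+] = 0.003365/0.04580 = 0.07347 M.
Ka(C6H5NH3+) = Kw/Kb = 1.0e-14 / 4.3 x 10^-10 = 2.33e-5.
[H^+] = sqrt(Ka x [C6H5NH3+]) = sqrt(2.33e-5 x 0.07347) = 0.00131 M.
pH = -log(0.00131) = 2.88.

2.88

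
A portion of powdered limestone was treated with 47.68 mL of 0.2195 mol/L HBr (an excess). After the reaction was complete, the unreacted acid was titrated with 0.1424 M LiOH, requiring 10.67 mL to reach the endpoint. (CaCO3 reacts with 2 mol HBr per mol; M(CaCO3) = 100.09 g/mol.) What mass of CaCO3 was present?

Total n(HBr) added = 0.2195 x 0.04768 = 0.01047 mol.
n(LiOH) used = 0.1424 x 0.01067 = 0.001519 mol, which equals the excess n(HBr).
So n(HBr) consumed by the sample = 0.01047 - 0.001519 = 0.008946 mol.
n(CaCO3) = 0.008946 / 2 = 0.004473 mol.
mass = 0.004473 mol x 100.09 g/mol = 0.448 g.

0.448 g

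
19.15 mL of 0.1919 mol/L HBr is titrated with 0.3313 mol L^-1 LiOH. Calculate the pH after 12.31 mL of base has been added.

n(acid) = 0.1919 x 0.01915 = 0.003675 mol; n(LiOH) added = 0.3313 x 0.01231 = 0.004078 mol.
Base is in excess by 0.004078 - 0.003675 = 0.0004034 mol in a total volume of 0.03146 L.
[OH^-] = 0.0004034/0.03146 = 0.01282 M, so pOH = 1.89 and pH = 14.00 - 1.89 = 12.11.

12.11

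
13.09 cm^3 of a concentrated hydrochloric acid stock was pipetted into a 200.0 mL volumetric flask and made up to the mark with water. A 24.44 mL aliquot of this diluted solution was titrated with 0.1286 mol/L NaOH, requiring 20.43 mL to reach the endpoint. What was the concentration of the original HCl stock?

1.64 M

n(NaOH) = 0.1286 x 0.02043 = 0.002627 mol.
n(HCl) in the aliquot = 0.002627 mol.
[diluted HCl] = 0.002627 / 0.02444 = 0.1075 M.
Dilution factor = 200.0/13.09 = 15.28, so [stock] = 0.1075 x 15.28 = 1.64 M.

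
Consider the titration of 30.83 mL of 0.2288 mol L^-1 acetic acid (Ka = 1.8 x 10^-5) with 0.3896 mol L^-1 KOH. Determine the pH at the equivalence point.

8.95

n(CH3COOH) = 0.2288 x 0.03083 = 0.007054 mol; V(KOH) at equivalence = 0.007054/0.3896 = 0.01811 L.
At equivalence all the acid is converted to CH3COO-; total volume = 0.03083 + 0.01811 = 0.04894 L, so [CH3COO-] = 0.007054/0.04894 = 0.1441 M.
Kb = Kw/Ka = 1.0e-14 / 1.8 x 10^-5 = 5.56e-10.
[OH^-] = sqrt(Kb x [CH3COO-]) = sqrt(5.56e-10 x 0.1441) = 8.95e-6 M.
pOH = 5.05, so pH = 14.00 - 5.05 = 8.95.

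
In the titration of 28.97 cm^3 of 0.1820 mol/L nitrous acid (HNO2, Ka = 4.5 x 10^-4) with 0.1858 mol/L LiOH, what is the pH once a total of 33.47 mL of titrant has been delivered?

12.18

n(acid) = 0.1820 x 0.02897 = 0.005273 mol; n(LiOH) added = 0.1858 x 0.03347 = 0.006219 mol.
Base is in excess by 0.006219 - 0.005273 = 0.0009462 mol in a total volume of 0.06244 L.
[OH^-] = 0.0009462/0.06244 = 0.01515 M, so pOH = 1.82 and pH = 14.00 - 1.82 = 12.18.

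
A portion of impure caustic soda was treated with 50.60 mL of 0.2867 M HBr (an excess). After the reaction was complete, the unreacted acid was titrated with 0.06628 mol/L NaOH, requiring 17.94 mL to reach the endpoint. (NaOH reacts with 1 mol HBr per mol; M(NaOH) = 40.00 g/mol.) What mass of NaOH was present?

0.533 g

Total n(HBr) added = 0.2867 x 0.05060 = 0.01451 mol.
n(NaOH) used = 0.06628 x 0.01794 = 0.001189 mol, which equals the excess n(HBr).
So n(HBr) consumed by the sample = 0.01451 - 0.001189 = 0.01332 mol.
n(NaOH) = 0.01332 / 1 = 0.01332 mol.
mass = 0.01332 mol x 40.00 g/mol = 0.533 g.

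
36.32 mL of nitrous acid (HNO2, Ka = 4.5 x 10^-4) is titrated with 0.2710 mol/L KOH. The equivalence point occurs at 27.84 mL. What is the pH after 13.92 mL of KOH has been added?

13.92 mL is exactly half the equivalence volume (27.84/2), i.e. the half-equivalence point.
There, n(HA) = n(A^-), so pH = pKa = -log(4.5 x 10^-4) = 3.35.

3.35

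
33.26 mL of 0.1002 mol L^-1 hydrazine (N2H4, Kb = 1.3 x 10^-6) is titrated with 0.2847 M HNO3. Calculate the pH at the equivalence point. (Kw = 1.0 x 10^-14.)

n(N2H4) = 0.1002 x 0.03326 = 0.003333 mol; V(HNO3) at equivalence = 0.003333/0.2847 = 0.01171 L.
At equivalence the base is fully converted to N2H5+; total volume = 0.04497 L, so [N2H5+] = 0.003333/0.04497 = 0.07412 M.
Ka(N2H5+) = Kw/Kb = 1.0e-14 / 1.3 x 10^-6 = 7.69e-9.
[H^+] = sqrt(Ka x [N2H5+]) = sqrt(7.69e-9 x 0.07412) = 2.39e-5 M.
pH = -log(2.39e-5) = 4.62.

4.62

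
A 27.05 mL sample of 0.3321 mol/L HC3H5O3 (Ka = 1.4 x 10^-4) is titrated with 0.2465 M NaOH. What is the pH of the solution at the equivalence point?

n(HC3H5O3) = 0.3321 x 0.02705 = 0.008983 mol; V(NaOH) at equivalence = 0.008983/0.2465 = 0.03644 L.
At equivalence all the acid is converted to C3H5O3-; total volume = 0.02705 + 0.03644 = 0.06349 L, so [C3H5O3-] = 0.008983/0.06349 = 0.1415 M.
Kb = Kw/Ka = 1.0e-14 / 1.4 x 10^-4 = 7.14e-11.
[OH^-] = sqrt(Kb x [C3H5O3-]) = sqrt(7.14e-11 x 0.1415) = 3.18e-6 M.
pOH = 5.50, so pH = 14.00 - 5.50 = 8.50.

8.50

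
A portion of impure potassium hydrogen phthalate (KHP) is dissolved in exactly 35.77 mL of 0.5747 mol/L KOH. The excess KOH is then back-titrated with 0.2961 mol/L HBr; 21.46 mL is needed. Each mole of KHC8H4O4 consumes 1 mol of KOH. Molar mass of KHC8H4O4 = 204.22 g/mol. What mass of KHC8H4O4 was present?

Total n(KOH) added = 0.5747 x 0.03577 = 0.02056 mol.
n(HBr) used = 0.2961 x 0.02146 = 0.006354 mol, which equals the excess n(KOH).
So n(KOH) consumed by the sample = 0.02056 - 0.006354 = 0.01420 mol.
n(KHC8H4O4) = 0.01420 / 1 = 0.01420 mol.
mass = 0.01420 mol x 204.22 g/mol = 2.90 g.

2.90 g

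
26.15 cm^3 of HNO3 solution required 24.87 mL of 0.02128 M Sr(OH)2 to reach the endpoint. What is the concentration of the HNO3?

0.0405 M

n(Sr(OH)2) delivered = 0.02128 x 0.02487 = 0.0005292 mol.
The reaction is 2 HNO3 + 1 Sr(OH)2, so n(HNO3) = 0.0005292 x 2/1 = 0.001058 mol.
[HNO3] = 0.001058 mol / 0.02615 L = 0.0405 M.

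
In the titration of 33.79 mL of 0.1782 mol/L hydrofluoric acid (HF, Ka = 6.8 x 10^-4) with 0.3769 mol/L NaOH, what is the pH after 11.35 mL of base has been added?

Initial n(HF) = 0.1782 x 0.03379 = 0.006021 mol.
n(NaOH) added = 0.3769 x 0.01135 = 0.004278 mol, converting that many moles of HF to F-.
Remaining n(HF) = 0.001744 mol; n(F-) = 0.004278 mol.
By Henderson-Hasselbalch, pH = pKa + log([A^-]/[HA]) = 3.17 + log(0.004278/0.001744) = 3.17 + (+0.39) = 3.56.

3.56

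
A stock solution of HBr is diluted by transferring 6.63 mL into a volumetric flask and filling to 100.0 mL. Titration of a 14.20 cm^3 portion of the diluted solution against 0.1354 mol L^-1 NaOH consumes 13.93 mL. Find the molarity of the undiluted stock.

2.00 M

n(NaOH) = 0.1354 x 0.01393 = 0.001886 mol.
n(HBr) in the aliquot = 0.001886 mol.
[diluted HBr] = 0.001886 / 0.01420 = 0.1328 M.
Dilution factor = 100.0/6.630 = 15.08, so [stock] = 0.1328 x 15.08 = 2.00 M.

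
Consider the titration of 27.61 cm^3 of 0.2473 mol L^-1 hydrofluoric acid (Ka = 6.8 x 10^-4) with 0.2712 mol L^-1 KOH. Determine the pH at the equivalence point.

n(HF) = 0.2473 x 0.02761 = 0.006828 mol; V(KOH) at equivalence = 0.006828/0.2712 = 0.02518 L.
At equivalence all the acid is converted to F-; total volume = 0.02761 + 0.02518 = 0.05279 L, so [F-] = 0.006828/0.05279 = 0.1293 M.
Kb = Kw/Ka = 1.0e-14 / 6.8 x 10^-4 = 1.47e-11.
[OH^-] = sqrt(Kb x [F-]) = sqrt(1.47e-11 x 0.1293) = 1.38e-6 M.
pOH = 5.86, so pH = 14.00 - 5.86 = 8.14.

8.14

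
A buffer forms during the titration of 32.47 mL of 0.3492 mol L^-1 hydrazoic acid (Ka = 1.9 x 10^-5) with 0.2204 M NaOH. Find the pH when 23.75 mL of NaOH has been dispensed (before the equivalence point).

4.65

Initial n(HN3) = 0.3492 x 0.03247 = 0.01134 mol.
n(NaOH) added = 0.2204 x 0.02375 = 0.005235 mol, converting that many moles of HN3 to N3-.
Remaining n(HN3) = 0.006104 mol; n(N3-) = 0.005235 mol.
By Henderson-Hasselbalch, pH = pKa + log([A^-]/[HA]) = 4.72 + log(0.005235/0.006104) = 4.72 + (-0.07) = 4.65.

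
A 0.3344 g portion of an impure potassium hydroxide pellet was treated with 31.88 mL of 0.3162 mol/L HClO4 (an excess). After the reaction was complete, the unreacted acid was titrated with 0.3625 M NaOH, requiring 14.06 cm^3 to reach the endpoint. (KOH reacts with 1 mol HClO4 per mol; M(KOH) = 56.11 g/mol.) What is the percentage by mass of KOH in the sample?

Total n(HClO4) added = 0.3162 x 0.03188 = 0.01008 mol.
n(NaOH) used = 0.3625 x 0.01406 = 0.005097 mol, which equals the excess n(HClO4).
So n(HClO4) consumed by the sample = 0.01008 - 0.005097 = 0.004984 mol.
n(KOH) = 0.004984 / 1 = 0.004984 mol.
mass KOH = 0.004984 x 56.11 = 0.2796 g, so %KOH = 0.2796/0.3344 x 100 = 83.6%.

83.6%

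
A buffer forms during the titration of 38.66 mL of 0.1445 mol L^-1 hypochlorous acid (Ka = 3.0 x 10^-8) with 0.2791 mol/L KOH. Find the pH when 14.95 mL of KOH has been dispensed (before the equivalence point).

Initial n(HClO) = 0.1445 x 0.03866 = 0.005586 mol.
n(KOH) added = 0.2791 x 0.01495 = 0.004173 mol, converting that many moles of HClO to ClO-.
Remaining n(HClO) = 0.001414 mol; n(ClO-) = 0.004173 mol.
By Henderson-Hasselbalch, pH = pKa + log([A^-]/[HA]) = 7.52 + log(0.004173/0.001414) = 7.52 + (+0.47) = 7.99.

7.99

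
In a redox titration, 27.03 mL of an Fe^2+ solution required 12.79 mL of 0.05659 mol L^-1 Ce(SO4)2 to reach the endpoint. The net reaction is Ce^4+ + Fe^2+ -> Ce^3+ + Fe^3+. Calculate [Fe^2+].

n(Ce(SO4)2) = 0.05659 x 0.01279 = 0.0007238 mol.
From the balanced equation, 1 mol Ce(SO4)2 reacts with 1 mol Fe^2+, so n(Fe^2+) = 0.0007238 x 1/1 = 0.0007238 mol.
[Fe^2+] = 0.0007238 / 0.02703 L = 0.0268 M.

0.0268 M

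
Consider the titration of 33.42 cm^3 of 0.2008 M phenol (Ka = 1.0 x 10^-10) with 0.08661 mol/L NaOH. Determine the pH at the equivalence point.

n(C6H5OH) = 0.2008 x 0.03342 = 0.006711 mol; V(NaOH) at equivalence = 0.006711/0.08661 = 0.07748 L.
At equivalence all the acid is converted to C6H5O-; total volume = 0.03342 + 0.07748 = 0.1109 L, so [C6H5O-] = 0.006711/0.1109 = 0.06051 M.
Kb = Kw/Ka = 1.0e-14 / 1.0 x 10^-10 = 0.000100.
[OH^-] = sqrt(Kb x [C6H5O-]) = sqrt(0.000100 x 0.06051) = 0.00246 M.
pOH = 2.61, so pH = 14.00 - 2.61 = 11.39.

11.39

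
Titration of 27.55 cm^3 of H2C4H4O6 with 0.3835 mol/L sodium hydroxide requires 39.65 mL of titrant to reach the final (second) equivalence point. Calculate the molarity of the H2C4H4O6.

n(NaOH) = 0.3835 x 0.03965 = 0.01521 mol.
At the final (second) equivalence point, 2 mol OH^- react per mol H2C4H4O6, so n(H2C4H4O6) = 0.01521 / 2 = 0.007603 mol.
[H2C4H4O6] = 0.007603 / 0.02755 L = 0.276 M.

0.276 M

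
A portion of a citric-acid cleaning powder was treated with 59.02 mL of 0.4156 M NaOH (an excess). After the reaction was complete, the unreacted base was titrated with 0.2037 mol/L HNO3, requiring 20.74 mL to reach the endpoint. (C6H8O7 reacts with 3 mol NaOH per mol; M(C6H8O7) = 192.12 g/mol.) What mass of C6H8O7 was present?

Total n(NaOH) added = 0.4156 x 0.05902 = 0.02453 mol.
n(HNO3) used = 0.2037 x 0.02074 = 0.004225 mol, which equals the excess n(NaOH).
So n(NaOH) consumed by the sample = 0.02453 - 0.004225 = 0.02030 mol.
n(C6H8O7) = 0.02030 / 3 = 0.006768 mol.
mass = 0.006768 mol x 192.12 g/mol = 1.30 g.

1.30 g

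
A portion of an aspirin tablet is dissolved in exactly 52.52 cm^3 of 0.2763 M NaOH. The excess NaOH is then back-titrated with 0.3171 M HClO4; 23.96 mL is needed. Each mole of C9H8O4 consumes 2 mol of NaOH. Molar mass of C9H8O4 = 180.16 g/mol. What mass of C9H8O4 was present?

Total n(NaOH) added = 0.2763 x 0.05252 = 0.01451 mol.
n(HClO4) used = 0.3171 x 0.02396 = 0.007598 mol, which equals the excess n(NaOH).
So n(NaOH) consumed by the sample = 0.01451 - 0.007598 = 0.006914 mol.
n(C9H8O4) = 0.006914 / 2 = 0.003457 mol.
mass = 0.003457 mol x 180.16 g/mol = 0.623 g.

0.623 g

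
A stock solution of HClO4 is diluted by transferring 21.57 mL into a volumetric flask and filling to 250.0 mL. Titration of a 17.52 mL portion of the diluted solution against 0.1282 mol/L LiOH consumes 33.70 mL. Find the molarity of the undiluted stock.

2.86 M

n(LiOH) = 0.1282 x 0.03370 = 0.004320 mol.
n(HClO4) in the aliquot = 0.004320 mol.
[diluted HClO4] = 0.004320 / 0.01752 = 0.2466 M.
Dilution factor = 250.0/21.57 = 11.59, so [stock] = 0.2466 x 11.59 = 2.86 M.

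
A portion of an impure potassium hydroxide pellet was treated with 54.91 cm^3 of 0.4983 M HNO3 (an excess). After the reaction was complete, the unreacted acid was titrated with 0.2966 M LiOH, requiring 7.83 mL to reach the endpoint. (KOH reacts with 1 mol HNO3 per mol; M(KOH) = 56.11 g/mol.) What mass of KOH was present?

Total n(HNO3) added = 0.4983 x 0.05491 = 0.02736 mol.
n(LiOH) used = 0.2966 x 0.007830 = 0.002322 mol, which equals the excess n(HNO3).
So n(HNO3) consumed by the sample = 0.02736 - 0.002322 = 0.02504 mol.
n(KOH) = 0.02504 / 1 = 0.02504 mol.
mass = 0.02504 mol x 56.11 g/mol = 1.40 g.

1.40 g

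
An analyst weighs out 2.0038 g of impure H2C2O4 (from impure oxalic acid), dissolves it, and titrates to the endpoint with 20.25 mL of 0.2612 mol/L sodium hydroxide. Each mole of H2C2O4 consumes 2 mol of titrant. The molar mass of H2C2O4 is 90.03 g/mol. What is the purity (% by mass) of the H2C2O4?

n(NaOH) = 0.2612 x 0.02025 = 0.005289 mol.
n(H2C2O4) = 0.005289 / 2 = 0.002645 mol.
mass of H2C2O4 = 0.002645 x 90.03 = 0.2381 g.
% purity = 0.2381 / 2.0038 x 100 = 11.9%.

11.9%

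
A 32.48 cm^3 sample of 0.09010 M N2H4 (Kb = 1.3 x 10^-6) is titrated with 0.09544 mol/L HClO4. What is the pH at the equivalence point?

4.72

n(N2H4) = 0.09010 x 0.03248 = 0.002926 mol; V(HClO4) at equivalence = 0.002926/0.09544 = 0.03066 L.
At equivalence the base is fully converted to N2H5+; total volume = 0.06314 L, so [N2H5+] = 0.002926/0.06314 = 0.04635 M.
Ka(N2H5+) = Kw/Kb = 1.0e-14 / 1.3 x 10^-6 = 7.69e-9.
[H^+] = sqrt(Ka x [N2H5+]) = sqrt(7.69e-9 x 0.04635) = 1.89e-5 M.
pH = -log(1.89e-5) = 4.72.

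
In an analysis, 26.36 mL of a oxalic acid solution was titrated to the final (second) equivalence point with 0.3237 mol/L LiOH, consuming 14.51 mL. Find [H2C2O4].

n(LiOH) = 0.3237 x 0.01451 = 0.004697 mol.
At the final (second) equivalence point, 2 mol OH^- react per mol H2C2O4, so n(H2C2O4) = 0.004697 / 2 = 0.002348 mol.
[H2C2O4] = 0.002348 / 0.02636 L = 0.0891 M.

0.0891 M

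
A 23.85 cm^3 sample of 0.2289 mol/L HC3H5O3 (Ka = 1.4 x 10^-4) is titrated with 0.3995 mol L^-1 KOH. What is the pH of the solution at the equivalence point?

n(HC3H5O3) = 0.2289 x 0.02385 = 0.005459 mol; V(KOH) at equivalence = 0.005459/0.3995 = 0.01367 L.
At equivalence all the acid is converted to C3H5O3-; total volume = 0.02385 + 0.01367 = 0.03752 L, so [C3H5O3-] = 0.005459/0.03752 = 0.1455 M.
Kb = Kw/Ka = 1.0e-14 / 1.4 x 10^-4 = 7.14e-11.
[OH^-] = sqrt(Kb x [C3H5O3-]) = sqrt(7.14e-11 x 0.1455) = 3.22e-6 M.
pOH = 5.49, so pH = 14.00 - 5.49 = 8.51.

8.51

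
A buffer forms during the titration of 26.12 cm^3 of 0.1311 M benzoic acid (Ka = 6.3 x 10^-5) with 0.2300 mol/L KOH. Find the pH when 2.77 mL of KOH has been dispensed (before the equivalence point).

3.56

Initial n(C6H5COOH) = 0.1311 x 0.02612 = 0.003424 mol.
n(KOH) added = 0.2300 x 0.002770 = 0.0006371 mol, converting that many moles of C6H5COOH to C6H5COO-.
Remaining n(C6H5COOH) = 0.002787 mol; n(C6H5COO-) = 0.0006371 mol.
By Henderson-Hasselbalch, pH = pKa + log([A^-]/[HA]) = 4.20 + log(0.0006371/0.002787) = 4.20 + (-0.64) = 3.56.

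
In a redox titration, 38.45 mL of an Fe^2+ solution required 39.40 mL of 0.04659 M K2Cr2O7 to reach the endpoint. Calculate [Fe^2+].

n(K2Cr2O7) = 0.04659 x 0.03940 = 0.001836 mol.
From the balanced equation, 1 mol K2Cr2O7 reacts with 6 mol Fe^2+, so n(Fe^2+) = 0.001836 x 6/1 = 0.01101 mol.
[Fe^2+] = 0.01101 / 0.03845 L = 0.286 M.

0.286 M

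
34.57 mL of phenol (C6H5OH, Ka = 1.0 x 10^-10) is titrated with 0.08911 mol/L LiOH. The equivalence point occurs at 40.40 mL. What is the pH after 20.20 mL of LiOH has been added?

20.20 mL is exactly half the equivalence volume (40.40/2), i.e. the half-equivalence point.
There, n(HA) = n(A^-), so pH = pKa = -log(1.0 x 10^-10) = 10.00.

10.00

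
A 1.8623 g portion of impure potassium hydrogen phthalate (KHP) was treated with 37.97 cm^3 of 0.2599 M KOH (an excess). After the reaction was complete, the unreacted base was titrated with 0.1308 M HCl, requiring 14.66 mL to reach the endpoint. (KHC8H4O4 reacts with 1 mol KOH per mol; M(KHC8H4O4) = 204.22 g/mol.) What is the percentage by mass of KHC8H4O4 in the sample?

87.2%

Total n(KOH) added = 0.2599 x 0.03797 = 0.009868 mol.
n(HCl) used = 0.1308 x 0.01466 = 0.001918 mol, which equals the excess n(KOH).
So n(KOH) consumed by the sample = 0.009868 - 0.001918 = 0.007951 mol.
n(KHC8H4O4) = 0.007951 / 1 = 0.007951 mol.
mass KHC8H4O4 = 0.007951 x 204.22 = 1.624 g, so %KHC8H4O4 = 1.624/1.8623 x 100 = 87.2%.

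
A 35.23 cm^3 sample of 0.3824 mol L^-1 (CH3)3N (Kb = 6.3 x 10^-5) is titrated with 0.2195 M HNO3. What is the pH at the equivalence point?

5.33

n((CH3)3N) = 0.3824 x 0.03523 = 0.01347 mol; V(HNO3) at equivalence = 0.01347/0.2195 = 0.06138 L.
At equivalence the base is fully converted to (CH3)3NH+; total volume = 0.09661 L, so [(CH3)3NH+] = 0.01347/0.09661 = 0.1395 M.
Ka((CH3)3NH+) = Kw/Kb = 1.0e-14 / 6.3 x 10^-5 = 1.59e-10.
[H^+] = sqrt(Ka x [(CH3)3NH+]) = sqrt(1.59e-10 x 0.1395) = 4.70e-6 M.
pH = -log(4.70e-6) = 5.33.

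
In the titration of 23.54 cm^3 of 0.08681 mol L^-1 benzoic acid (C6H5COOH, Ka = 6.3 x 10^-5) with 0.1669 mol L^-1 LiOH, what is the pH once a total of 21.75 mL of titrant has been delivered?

n(acid) = 0.08681 x 0.02354 = 0.002044 mol; n(LiOH) added = 0.1669 x 0.02175 = 0.003630 mol.
Base is in excess by 0.003630 - 0.002044 = 0.001587 mol in a total volume of 0.04529 L.
[OH^-] = 0.001587/0.04529 = 0.03503 M, so pOH = 1.46 and pH = 14.00 - 1.46 = 12.54.

12.54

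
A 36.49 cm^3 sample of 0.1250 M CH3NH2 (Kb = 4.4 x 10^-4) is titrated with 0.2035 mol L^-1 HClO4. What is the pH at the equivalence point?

5.88

n(CH3NH2) = 0.1250 x 0.03649 = 0.004561 mol; V(HClO4) at equivalence = 0.004561/0.2035 = 0.02241 L.
At equivalence the base is fully converted to CH3NH3+; total volume = 0.05890 L, so [CH3NH3+] = 0.004561/0.05890 = 0.07744 M.
Ka(CH3NH3+) = Kw/Kb = 1.0e-14 / 4.4 x 10^-4 = 2.27e-11.
[H^+] = sqrt(Ka x [CH3NH3+]) = sqrt(2.27e-11 x 0.07744) = 1.33e-6 M.
pH = -log(1.33e-6) = 5.88.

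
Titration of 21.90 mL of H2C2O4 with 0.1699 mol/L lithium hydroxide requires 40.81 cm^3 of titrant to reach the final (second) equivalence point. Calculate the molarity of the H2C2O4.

n(LiOH) = 0.1699 x 0.04081 = 0.006934 mol.
At the final (second) equivalence point, 2 mol OH^- react per mol H2C2O4, so n(H2C2O4) = 0.006934 / 2 = 0.003467 mol.
[H2C2O4] = 0.003467 / 0.02190 L = 0.158 M.

0.158 M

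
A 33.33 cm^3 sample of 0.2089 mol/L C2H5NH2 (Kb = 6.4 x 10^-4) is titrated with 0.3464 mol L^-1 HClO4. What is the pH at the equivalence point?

5.85

n(C2H5NH2) = 0.2089 x 0.03333 = 0.006963 mol; V(HClO4) at equivalence = 0.006963/0.3464 = 0.02010 L.
At equivalence the base is fully converted to C2H5NH3+; total volume = 0.05343 L, so [C2H5NH3+] = 0.006963/0.05343 = 0.1303 M.
Ka(C2H5NH3+) = Kw/Kb = 1.0e-14 / 6.4 x 10^-4 = 1.56e-11.
[H^+] = sqrt(Ka x [C2H5NH3+]) = sqrt(1.56e-11 x 0.1303) = 1.43e-6 M.
pH = -log(1.43e-6) = 5.85.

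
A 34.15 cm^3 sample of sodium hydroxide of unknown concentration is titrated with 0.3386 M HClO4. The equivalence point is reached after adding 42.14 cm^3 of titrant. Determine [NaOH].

0.418 M

n(HClO4) delivered = 0.3386 x 0.04214 = 0.01427 mol.
For a 1:1 reaction, n(NaOH) = 0.01427 mol.
[NaOH] = 0.01427 mol / 0.03415 L = 0.418 M.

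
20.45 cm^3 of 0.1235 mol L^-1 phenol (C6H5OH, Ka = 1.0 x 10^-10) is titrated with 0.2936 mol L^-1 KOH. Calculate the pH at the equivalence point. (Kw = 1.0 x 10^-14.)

11.47

n(C6H5OH) = 0.1235 x 0.02045 = 0.002526 mol; V(KOH) at equivalence = 0.002526/0.2936 = 0.008602 L.
At equivalence all the acid is converted to C6H5O-; total volume = 0.02045 + 0.008602 = 0.02905 L, so [C6H5O-] = 0.002526/0.02905 = 0.08693 M.
Kb = Kw/Ka = 1.0e-14 / 1.0 x 10^-10 = 0.000100.
[OH^-] = sqrt(Kb x [C6H5O-]) = sqrt(0.000100 x 0.08693) = 0.00295 M.
pOH = 2.53, so pH = 14.00 - 2.53 = 11.47.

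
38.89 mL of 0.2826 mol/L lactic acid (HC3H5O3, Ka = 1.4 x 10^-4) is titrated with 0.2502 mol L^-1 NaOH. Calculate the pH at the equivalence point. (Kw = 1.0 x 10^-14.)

n(HC3H5O3) = 0.2826 x 0.03889 = 0.01099 mol; V(NaOH) at equivalence = 0.01099/0.2502 = 0.04393 L.
At equivalence all the acid is converted to C3H5O3-; total volume = 0.03889 + 0.04393 = 0.08282 L, so [C3H5O3-] = 0.01099/0.08282 = 0.1327 M.
Kb = Kw/Ka = 1.0e-14 / 1.4 x 10^-4 = 7.14e-11.
[OH^-] = sqrt(Kb x [C3H5O3-]) = sqrt(7.14e-11 x 0.1327) = 3.08e-6 M.
pOH = 5.51, so pH = 14.00 - 5.51 = 8.49.

8.49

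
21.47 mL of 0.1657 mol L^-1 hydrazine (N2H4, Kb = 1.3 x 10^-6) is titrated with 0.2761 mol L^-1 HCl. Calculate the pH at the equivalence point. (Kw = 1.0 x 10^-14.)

4.55

n(N2H4) = 0.1657 x 0.02147 = 0.003558 mol; V(HCl) at equivalence = 0.003558/0.2761 = 0.01289 L.
At equivalence the base is fully converted to N2H5+; total volume = 0.03436 L, so [N2H5+] = 0.003558/0.03436 = 0.1036 M.
Ka(N2H5+) = Kw/Kb = 1.0e-14 / 1.3 x 10^-6 = 7.69e-9.
[H^+] = sqrt(Ka x [N2H5+]) = sqrt(7.69e-9 x 0.1036) = 2.82e-5 M.
pH = -log(2.82e-5) = 4.55.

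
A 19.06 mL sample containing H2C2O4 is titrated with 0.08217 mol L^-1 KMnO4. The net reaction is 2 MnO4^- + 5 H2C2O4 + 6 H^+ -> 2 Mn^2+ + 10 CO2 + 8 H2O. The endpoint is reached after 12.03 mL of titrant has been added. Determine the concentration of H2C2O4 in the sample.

0.130 M

n(KMnO4) = 0.08217 x 0.01203 = 0.0009885 mol.
From the balanced equation, 2 mol KMnO4 reacts with 5 mol H2C2O4, so n(H2C2O4) = 0.0009885 x 5/2 = 0.002471 mol.
[H2C2O4] = 0.002471 / 0.01906 L = 0.130 M.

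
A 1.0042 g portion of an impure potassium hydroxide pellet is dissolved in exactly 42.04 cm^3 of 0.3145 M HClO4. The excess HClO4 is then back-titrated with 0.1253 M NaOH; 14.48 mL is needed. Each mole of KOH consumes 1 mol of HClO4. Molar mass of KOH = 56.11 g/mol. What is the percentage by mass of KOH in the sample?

Total n(HClO4) added = 0.3145 x 0.04204 = 0.01322 mol.
n(NaOH) used = 0.1253 x 0.01448 = 0.001814 mol, which equals the excess n(HClO4).
So n(HClO4) consumed by the sample = 0.01322 - 0.001814 = 0.01141 mol.
n(KOH) = 0.01141 / 1 = 0.01141 mol.
mass KOH = 0.01141 x 56.11 = 0.6401 g, so %KOH = 0.6401/1.0042 x 100 = 63.7%.

63.7%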